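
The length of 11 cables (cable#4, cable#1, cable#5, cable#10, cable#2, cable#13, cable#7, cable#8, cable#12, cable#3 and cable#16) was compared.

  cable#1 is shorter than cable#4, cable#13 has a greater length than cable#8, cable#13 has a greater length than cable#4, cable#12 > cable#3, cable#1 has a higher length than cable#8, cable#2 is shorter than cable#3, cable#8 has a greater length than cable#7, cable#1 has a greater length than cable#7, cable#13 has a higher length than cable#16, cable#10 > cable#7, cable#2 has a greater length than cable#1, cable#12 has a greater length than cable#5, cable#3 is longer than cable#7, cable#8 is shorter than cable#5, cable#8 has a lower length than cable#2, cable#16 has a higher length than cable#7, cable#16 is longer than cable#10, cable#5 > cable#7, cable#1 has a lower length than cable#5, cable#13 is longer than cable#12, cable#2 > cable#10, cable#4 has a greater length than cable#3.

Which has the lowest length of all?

cable#7

cable#10 is not least since cable#7 < cable#10; cable#8 is not least since cable#7 < cable#8; cable#1 is not least since cable#7 < cable#1; cable#5 is not least since cable#1 < cable#5; cable#2 is not least since cable#8 < cable#2; cable#16 is not least since cable#10 < cable#16; cable#3 is not least since cable#2 < cable#3; cable#4 is not least since cable#1 < cable#4; cable#12 is not least since cable#5 < cable#12; cable#13 is not least since cable#12 < cable#13.
Only cable#7 has nothing below it, so cable#7 is the lowest length.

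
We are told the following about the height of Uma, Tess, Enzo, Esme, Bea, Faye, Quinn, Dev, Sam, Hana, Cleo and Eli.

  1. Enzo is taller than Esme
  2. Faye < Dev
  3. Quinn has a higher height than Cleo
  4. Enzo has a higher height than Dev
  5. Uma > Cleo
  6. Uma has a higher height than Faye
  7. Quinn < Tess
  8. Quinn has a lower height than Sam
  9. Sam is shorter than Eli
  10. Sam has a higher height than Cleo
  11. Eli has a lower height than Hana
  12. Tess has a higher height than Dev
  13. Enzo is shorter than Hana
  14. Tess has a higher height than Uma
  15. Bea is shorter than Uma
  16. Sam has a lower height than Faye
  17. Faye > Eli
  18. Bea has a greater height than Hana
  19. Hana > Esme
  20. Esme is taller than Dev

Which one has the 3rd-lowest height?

Sam

Chaining the given pairs: Cleo < Quinn < Sam < Eli < Faye < Dev < Esme < Enzo < Hana < Bea < Uma < Tess.
Counting 3 from the smallest end gives Sam.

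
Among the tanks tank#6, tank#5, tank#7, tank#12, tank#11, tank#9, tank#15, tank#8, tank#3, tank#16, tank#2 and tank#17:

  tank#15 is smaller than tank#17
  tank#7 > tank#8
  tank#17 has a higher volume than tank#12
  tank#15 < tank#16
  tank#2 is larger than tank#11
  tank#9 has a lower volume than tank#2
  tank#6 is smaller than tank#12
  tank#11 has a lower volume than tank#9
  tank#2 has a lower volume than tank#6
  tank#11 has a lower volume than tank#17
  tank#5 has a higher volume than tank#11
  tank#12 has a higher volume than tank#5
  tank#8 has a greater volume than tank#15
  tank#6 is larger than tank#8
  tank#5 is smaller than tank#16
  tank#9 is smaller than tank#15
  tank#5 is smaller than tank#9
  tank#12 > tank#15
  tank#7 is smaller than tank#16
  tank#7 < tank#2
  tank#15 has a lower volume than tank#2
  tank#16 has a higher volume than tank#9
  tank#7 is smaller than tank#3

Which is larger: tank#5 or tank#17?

Chaining the given relations: tank#5 < tank#9 < tank#15 < tank#8 < tank#7 < tank#2 < tank#6 < tank#12 < tank#17.
So tank#5 < tank#17; tank#17 is the larger of the two.

tank#17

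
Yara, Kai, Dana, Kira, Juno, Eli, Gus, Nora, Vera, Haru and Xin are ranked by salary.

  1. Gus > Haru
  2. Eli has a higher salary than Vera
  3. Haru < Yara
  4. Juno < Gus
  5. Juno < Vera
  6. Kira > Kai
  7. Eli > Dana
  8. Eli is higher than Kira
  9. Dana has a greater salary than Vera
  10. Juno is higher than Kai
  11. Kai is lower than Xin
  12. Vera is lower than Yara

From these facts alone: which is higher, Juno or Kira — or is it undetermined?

Following every chain through Juno: above Juno we get Vera, Dana, Yara, Eli, Gus; below Juno we get Kai.
Kira is not reached, and no chain runs the other way from Kira to Juno.
So the given relations leave the order of Juno and Kira undetermined.

undetermined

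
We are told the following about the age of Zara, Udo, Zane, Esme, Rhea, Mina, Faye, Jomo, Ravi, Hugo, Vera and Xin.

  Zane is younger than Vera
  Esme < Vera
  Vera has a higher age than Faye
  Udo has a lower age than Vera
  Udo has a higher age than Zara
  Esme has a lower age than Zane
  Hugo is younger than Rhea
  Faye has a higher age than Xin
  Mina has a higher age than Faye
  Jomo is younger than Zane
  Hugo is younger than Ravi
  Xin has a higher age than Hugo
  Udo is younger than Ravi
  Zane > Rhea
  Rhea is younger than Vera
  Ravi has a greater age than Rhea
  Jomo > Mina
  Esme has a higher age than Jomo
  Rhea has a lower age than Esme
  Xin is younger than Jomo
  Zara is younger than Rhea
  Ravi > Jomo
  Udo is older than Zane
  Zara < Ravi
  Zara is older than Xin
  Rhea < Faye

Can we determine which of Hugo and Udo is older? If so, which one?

Udo

Link the given pairs in sequence: Hugo < Xin; Xin < Zara; Zara < Rhea; Rhea < Faye; Faye < Mina; Mina < Jomo; Jomo < Esme; Esme < Zane; Zane < Udo.
Chaining these gives Hugo < Xin < Zara < Rhea < Faye < Mina < Jomo < Esme < Zane < Udo.
So Udo is older.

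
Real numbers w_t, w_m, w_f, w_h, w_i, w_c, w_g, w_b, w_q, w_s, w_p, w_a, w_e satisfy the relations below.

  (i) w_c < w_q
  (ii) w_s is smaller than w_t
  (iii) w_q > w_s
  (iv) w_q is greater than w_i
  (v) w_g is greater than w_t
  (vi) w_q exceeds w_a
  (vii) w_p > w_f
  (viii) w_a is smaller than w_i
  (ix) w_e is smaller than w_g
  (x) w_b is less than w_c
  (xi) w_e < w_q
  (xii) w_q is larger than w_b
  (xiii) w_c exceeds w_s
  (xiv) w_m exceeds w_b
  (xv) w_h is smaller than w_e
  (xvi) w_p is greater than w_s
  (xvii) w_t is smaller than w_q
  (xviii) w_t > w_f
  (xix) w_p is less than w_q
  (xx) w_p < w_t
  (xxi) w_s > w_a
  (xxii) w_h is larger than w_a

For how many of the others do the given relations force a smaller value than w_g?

The elements the relations force below w_g are w_a, w_s, w_f, w_p, w_t, w_h, w_e — no chain reaches any other.
That is 7.

7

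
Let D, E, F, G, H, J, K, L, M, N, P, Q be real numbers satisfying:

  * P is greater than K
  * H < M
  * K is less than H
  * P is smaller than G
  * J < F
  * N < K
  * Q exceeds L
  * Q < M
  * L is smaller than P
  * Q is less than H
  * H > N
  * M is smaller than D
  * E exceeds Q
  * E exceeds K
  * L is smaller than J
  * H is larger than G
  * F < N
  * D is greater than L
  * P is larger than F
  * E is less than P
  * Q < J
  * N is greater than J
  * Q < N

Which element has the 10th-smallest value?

The consecutive relations fix a unique order: L < Q < J < F < N < K < E < P < G < H < M < D.
The 10th smallest is H.

H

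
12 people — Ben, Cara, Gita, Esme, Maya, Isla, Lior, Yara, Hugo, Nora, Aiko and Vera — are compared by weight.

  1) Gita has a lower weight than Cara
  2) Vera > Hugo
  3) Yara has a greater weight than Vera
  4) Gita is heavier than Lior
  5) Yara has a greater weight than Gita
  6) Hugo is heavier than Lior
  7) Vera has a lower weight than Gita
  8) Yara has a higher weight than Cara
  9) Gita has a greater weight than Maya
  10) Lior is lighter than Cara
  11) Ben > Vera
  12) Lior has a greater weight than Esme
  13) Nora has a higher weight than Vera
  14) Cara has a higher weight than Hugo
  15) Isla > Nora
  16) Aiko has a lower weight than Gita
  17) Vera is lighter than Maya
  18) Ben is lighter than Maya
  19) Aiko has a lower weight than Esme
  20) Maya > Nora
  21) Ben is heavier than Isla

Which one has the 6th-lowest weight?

Nora

Chaining the given pairs: Aiko < Esme < Lior < Hugo < Vera < Nora < Isla < Ben < Maya < Gita < Cara < Yara.
Counting 6 from the smallest end gives Nora.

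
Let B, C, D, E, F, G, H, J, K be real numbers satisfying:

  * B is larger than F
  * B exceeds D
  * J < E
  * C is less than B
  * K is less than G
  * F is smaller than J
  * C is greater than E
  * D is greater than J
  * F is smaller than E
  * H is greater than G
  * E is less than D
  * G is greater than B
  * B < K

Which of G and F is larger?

G

Following the relations from F: F < J < E < C < B < K < G.
So F < G; G is the larger of the two.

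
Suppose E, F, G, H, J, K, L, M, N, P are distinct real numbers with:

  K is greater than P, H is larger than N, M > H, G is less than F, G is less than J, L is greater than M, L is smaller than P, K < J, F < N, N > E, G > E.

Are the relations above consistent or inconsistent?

Every relation is compatible with E < G < F < N < H < M < L < P < K < J; the set is consistent.

consistent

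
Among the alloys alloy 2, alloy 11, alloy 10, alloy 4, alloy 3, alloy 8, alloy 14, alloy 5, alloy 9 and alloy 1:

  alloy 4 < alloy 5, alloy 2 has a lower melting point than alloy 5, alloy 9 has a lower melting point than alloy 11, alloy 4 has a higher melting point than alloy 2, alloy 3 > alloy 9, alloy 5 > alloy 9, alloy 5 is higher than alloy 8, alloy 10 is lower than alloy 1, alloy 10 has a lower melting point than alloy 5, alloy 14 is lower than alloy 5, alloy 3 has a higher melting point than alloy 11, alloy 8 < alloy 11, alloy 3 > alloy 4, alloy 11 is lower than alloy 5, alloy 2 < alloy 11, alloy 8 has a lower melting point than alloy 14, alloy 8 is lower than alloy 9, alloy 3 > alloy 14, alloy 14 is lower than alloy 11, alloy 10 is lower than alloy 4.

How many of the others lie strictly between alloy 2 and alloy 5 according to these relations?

2

Chaining upward from alloy 2 reaches: alloy 11, alloy 4, alloy 3.
Chaining downward from alloy 5 reaches: alloy 10, alloy 8, alloy 9, alloy 14, alloy 11, alloy 4.
Strictly between alloy 2 and alloy 5 are those in both lists: alloy 11, alloy 4 — 2 elements.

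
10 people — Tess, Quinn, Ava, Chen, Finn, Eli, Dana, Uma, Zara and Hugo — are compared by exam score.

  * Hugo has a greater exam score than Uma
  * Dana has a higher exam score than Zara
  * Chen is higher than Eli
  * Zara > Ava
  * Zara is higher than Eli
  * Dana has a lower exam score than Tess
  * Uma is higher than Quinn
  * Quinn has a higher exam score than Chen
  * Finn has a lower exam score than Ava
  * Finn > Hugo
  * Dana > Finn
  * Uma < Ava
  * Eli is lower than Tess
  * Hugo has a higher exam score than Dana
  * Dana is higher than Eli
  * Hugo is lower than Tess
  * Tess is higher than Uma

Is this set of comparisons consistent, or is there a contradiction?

We have Dana < Hugo stated directly, yet also Hugo < Finn < Ava < Zara < Dana by chaining the others — so Hugo < Dana. Contradiction.

inconsistent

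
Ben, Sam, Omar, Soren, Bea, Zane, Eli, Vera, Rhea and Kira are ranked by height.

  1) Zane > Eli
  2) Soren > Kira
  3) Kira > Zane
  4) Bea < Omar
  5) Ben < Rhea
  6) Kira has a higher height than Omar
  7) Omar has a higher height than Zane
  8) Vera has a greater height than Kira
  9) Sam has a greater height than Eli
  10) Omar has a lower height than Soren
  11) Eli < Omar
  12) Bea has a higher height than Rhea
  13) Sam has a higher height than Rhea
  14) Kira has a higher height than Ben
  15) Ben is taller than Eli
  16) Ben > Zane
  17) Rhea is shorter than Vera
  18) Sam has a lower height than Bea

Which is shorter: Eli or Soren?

Following the relations from Eli: Eli < Zane < Ben < Rhea < Sam < Bea < Omar < Kira < Soren.
So Eli < Soren; Eli is the shorter of the two.

Eli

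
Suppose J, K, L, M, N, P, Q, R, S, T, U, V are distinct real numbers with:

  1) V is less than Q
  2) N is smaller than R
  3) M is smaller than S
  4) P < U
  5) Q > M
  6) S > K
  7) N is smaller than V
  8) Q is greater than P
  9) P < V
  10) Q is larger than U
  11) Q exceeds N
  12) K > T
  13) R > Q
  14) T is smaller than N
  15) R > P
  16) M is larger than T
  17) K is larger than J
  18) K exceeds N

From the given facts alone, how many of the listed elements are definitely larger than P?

Directly above P: V, U, Q, R.
Nothing else is reachable above P; 4 in all.

4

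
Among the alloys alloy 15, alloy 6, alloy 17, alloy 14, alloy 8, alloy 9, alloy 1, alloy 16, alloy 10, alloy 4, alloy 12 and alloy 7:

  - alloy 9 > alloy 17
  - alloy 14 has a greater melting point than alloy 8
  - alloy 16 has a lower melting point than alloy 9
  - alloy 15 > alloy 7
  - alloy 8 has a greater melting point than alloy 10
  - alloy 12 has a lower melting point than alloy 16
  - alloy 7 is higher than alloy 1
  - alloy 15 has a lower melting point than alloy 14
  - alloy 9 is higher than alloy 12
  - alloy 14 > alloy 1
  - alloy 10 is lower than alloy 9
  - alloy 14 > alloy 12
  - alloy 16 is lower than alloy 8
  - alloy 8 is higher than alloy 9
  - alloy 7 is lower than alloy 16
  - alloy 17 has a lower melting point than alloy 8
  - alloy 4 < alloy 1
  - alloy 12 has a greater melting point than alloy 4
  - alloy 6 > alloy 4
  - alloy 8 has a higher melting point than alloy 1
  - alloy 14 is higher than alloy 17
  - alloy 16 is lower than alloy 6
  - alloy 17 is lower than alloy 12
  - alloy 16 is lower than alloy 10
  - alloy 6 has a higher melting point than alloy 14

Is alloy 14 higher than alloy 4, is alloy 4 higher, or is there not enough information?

Following the relations from alloy 4: alloy 4 < alloy 1 < alloy 7 < alloy 16 < alloy 10 < alloy 9 < alloy 8 < alloy 14.
So alloy 14 is higher.

alloy 14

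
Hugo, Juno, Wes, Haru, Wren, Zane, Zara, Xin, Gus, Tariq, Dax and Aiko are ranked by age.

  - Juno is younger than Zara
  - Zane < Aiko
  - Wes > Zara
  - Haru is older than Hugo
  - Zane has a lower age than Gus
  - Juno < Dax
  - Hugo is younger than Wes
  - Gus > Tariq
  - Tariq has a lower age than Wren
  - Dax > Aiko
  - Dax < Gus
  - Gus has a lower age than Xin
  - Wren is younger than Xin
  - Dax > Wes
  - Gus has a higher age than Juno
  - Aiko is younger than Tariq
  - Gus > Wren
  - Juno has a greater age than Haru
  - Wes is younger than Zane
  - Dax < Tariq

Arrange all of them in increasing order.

Hugo < Haru < Juno < Zara < Wes < Zane < Aiko < Dax < Tariq < Wren < Gus < Xin

Nothing is placed below Hugo, so it is least; from there Hugo < Haru; Haru < Juno; Juno < Zara; Zara < Wes; Wes < Zane; Zane < Aiko; Aiko < Dax; Dax < Tariq; Tariq < Wren; Wren < Gus; Gus < Xin, each given directly.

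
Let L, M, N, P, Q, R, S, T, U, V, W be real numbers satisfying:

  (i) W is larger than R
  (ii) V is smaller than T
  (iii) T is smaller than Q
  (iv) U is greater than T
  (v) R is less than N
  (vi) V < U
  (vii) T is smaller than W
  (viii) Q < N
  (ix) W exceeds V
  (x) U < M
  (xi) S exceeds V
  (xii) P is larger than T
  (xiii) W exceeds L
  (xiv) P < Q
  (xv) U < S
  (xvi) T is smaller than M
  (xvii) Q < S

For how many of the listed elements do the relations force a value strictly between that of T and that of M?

1

The relations place T below M. An element lies strictly between them when it is forced above T and also forced below M.
Above T: {P, Q, U, W, S, N}. Below M: {V, U}.
Intersection: {U} — 1.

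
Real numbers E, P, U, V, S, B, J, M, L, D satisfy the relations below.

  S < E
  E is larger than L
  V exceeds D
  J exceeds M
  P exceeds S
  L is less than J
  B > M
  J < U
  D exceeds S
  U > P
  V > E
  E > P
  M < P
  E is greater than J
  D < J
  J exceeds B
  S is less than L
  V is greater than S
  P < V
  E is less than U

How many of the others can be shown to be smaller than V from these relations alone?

8

From V the given relations immediately reach S, P, D, E.
From those, M, L, J — 7 in total.
From those, B — 8 in total.
No other element is forced below V by the given relations, so the count is 8.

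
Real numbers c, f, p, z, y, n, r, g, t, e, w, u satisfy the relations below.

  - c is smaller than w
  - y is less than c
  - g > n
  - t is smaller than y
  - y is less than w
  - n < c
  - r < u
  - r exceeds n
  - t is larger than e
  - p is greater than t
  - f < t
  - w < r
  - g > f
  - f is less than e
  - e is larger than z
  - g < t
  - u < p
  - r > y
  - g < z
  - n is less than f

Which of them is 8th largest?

Piecing the relations together gives one ordering: n < f < g < z < e < t < y < c < w < r < u < p.
The 8th largest is e.

e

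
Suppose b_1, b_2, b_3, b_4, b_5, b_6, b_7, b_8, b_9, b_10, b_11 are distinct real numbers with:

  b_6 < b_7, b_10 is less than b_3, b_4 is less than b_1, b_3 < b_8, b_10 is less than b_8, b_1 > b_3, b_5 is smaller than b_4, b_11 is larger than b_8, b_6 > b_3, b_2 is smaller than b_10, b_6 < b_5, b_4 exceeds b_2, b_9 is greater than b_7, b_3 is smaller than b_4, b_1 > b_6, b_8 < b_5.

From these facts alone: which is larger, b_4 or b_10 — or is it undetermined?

b_4

b_10 < b_3 and b_3 < b_8 give b_10 < b_8.
With b_8 < b_5: b_10 < b_3 < b_8 < b_5.
With b_5 < b_4: b_10 < b_3 < b_8 < b_5 < b_4.
So b_4 is larger.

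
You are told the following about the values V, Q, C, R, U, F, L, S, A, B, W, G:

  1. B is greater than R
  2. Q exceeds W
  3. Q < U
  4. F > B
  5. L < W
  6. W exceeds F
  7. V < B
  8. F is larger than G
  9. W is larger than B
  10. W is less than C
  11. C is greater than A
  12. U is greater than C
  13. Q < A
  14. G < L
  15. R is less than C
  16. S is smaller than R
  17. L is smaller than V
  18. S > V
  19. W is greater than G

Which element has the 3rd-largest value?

A

Piecing the relations together gives one ordering: G < L < V < S < R < B < F < W < Q < A < C < U.
Counting 3 from the largest end gives A.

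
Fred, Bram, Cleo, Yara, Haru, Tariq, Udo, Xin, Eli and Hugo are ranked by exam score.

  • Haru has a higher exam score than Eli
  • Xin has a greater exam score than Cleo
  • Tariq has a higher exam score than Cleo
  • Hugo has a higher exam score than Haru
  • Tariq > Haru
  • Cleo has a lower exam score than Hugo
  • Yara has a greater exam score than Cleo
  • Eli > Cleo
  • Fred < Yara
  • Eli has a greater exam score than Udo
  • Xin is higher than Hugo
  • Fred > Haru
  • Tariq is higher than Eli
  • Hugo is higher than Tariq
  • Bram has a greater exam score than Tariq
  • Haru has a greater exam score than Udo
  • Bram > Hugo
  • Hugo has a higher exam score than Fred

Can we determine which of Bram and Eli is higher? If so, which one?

Chaining the given relations: Eli < Haru < Tariq < Hugo < Bram.
So Bram is higher.

Bram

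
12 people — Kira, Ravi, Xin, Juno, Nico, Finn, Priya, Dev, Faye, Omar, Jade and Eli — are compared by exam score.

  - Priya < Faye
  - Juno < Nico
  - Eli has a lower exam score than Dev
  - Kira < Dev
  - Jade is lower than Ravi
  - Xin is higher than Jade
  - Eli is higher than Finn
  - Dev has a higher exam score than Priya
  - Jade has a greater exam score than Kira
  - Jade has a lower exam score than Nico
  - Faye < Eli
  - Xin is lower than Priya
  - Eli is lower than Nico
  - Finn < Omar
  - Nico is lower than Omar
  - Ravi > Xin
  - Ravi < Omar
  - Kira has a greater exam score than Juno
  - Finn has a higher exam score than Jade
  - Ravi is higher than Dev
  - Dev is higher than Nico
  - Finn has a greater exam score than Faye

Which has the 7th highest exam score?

Faye

The consecutive relations fix a unique order: Juno < Kira < Jade < Xin < Priya < Faye < Finn < Eli < Nico < Dev < Ravi < Omar.
The 7th largest is Faye.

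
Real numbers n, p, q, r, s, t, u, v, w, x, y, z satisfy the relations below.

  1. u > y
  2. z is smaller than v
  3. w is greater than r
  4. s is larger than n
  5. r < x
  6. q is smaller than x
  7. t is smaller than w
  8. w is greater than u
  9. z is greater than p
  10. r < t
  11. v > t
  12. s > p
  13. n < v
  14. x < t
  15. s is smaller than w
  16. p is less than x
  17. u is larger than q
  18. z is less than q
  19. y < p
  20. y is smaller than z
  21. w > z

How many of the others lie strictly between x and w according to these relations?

1

Chaining upward from x reaches: t, v.
Chaining downward from w reaches: n, y, p, z, s, q, r, t, u.
Strictly between x and w are those in both lists: t — 1 element.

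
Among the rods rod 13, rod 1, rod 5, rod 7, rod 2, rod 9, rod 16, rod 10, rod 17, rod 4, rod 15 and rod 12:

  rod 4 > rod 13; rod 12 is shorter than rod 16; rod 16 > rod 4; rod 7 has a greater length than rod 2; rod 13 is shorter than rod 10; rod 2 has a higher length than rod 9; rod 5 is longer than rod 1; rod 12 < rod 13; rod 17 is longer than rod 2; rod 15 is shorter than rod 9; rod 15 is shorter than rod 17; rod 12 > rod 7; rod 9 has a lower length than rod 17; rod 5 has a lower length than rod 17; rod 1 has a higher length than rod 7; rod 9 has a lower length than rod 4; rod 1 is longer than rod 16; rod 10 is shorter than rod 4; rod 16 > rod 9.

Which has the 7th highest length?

Piecing the relations together gives one ordering: rod 15 < rod 9 < rod 2 < rod 7 < rod 12 < rod 13 < rod 10 < rod 4 < rod 16 < rod 1 < rod 5 < rod 17.
The 7th largest is rod 13.

rod 13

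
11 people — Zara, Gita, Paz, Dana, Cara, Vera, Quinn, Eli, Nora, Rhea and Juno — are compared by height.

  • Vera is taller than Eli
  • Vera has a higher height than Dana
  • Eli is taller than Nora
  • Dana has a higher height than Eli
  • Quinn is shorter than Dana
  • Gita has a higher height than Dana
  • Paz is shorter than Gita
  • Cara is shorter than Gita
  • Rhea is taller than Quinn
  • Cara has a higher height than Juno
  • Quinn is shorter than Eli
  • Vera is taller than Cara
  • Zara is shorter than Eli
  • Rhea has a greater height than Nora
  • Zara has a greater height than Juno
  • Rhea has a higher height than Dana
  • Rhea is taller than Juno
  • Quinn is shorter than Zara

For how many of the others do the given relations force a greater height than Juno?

7

Directly above Juno: Cara, Zara, Rhea.
One step further: Eli, Gita, Vera (6 so far).
One step further: Dana (7 so far).
No other element is forced above Juno by the given relations, so the count is 7.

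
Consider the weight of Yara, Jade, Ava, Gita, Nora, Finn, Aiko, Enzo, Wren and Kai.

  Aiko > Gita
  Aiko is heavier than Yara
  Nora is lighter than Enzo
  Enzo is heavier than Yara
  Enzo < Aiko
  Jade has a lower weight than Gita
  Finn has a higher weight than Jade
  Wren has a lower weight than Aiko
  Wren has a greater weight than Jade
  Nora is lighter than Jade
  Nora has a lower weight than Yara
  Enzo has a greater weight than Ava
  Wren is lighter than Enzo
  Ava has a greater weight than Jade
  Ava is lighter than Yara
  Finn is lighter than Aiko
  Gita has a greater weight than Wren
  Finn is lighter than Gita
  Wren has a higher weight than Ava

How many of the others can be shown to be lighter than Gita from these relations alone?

5

The elements the relations force below Gita are Nora, Jade, Ava, Finn, Wren — no chain reaches any other.
That is 5.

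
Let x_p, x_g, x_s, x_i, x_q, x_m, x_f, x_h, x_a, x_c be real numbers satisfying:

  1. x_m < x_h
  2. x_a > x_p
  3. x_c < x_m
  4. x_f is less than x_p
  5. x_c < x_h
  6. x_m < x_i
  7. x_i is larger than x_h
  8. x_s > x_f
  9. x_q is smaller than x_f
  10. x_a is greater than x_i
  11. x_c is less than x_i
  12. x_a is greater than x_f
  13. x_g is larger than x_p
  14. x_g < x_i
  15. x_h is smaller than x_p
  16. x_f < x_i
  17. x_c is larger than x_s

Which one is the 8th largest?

x_s

Chaining the given pairs: x_q < x_f < x_s < x_c < x_m < x_h < x_p < x_g < x_i < x_a.
Counting 8 from the largest end gives x_s.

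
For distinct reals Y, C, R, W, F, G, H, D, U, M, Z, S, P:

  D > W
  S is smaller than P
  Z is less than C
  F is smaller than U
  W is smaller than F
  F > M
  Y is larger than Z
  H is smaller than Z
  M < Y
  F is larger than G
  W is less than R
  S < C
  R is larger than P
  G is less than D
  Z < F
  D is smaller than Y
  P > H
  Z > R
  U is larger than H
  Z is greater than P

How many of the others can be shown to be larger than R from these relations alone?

From R the given relations immediately reach Z.
From those, F, C, Y — 4 in total.
From those, U — 5 in total.
Nothing else is reachable above R; 5 in all.

5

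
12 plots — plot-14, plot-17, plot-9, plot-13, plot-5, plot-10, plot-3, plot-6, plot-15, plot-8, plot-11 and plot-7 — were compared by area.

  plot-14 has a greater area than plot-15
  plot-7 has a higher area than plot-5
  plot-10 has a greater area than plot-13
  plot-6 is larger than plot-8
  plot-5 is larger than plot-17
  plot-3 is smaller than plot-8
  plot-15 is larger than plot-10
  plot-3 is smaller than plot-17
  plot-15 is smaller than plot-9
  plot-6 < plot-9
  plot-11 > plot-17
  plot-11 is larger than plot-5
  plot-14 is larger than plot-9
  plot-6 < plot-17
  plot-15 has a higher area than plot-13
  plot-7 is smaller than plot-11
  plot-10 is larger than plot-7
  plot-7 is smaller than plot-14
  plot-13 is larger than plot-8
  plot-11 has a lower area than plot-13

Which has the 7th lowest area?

plot-11

Chaining the given pairs: plot-3 < plot-8 < plot-6 < plot-17 < plot-5 < plot-7 < plot-11 < plot-13 < plot-10 < plot-15 < plot-9 < plot-14.
Counting 7 from the smallest end gives plot-11.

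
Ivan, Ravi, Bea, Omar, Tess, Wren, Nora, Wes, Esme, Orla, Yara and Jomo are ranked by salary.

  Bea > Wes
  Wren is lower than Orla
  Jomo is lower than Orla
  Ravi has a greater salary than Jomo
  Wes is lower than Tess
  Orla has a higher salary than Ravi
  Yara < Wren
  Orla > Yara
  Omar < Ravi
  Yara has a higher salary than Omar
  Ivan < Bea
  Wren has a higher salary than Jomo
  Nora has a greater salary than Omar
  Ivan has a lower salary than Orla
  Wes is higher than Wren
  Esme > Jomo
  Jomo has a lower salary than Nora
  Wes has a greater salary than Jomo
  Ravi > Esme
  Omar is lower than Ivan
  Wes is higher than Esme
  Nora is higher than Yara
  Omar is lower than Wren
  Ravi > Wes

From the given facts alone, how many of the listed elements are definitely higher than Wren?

The elements the relations force above Wren are Wes, Ravi, Tess, Bea, Orla — no chain reaches any other.
That is 5.

5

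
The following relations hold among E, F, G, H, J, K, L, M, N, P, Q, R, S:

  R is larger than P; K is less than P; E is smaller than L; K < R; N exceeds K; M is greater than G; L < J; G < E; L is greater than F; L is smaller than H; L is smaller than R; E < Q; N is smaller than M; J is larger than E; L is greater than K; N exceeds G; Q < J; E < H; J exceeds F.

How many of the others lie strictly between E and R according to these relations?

1

Chaining upward from E reaches: L, H, Q, J.
Chaining downward from R reaches: G, F, K, L, P.
Strictly between E and R are those in both lists: L — 1 element.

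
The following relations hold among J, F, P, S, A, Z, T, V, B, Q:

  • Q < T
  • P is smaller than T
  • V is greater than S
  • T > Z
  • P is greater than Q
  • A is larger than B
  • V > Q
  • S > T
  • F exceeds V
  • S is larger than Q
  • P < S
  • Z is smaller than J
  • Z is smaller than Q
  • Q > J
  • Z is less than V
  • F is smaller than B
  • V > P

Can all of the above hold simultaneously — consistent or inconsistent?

consistent

Every relation is compatible with Z < J < Q < P < T < S < V < F < B < A; the set is consistent.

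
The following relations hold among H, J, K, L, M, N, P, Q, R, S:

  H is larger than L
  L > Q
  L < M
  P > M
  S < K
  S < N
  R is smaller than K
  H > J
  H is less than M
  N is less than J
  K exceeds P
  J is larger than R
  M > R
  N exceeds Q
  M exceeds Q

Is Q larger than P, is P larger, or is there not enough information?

P

Chaining the given relations: Q < L < H < M < P.
So P is larger.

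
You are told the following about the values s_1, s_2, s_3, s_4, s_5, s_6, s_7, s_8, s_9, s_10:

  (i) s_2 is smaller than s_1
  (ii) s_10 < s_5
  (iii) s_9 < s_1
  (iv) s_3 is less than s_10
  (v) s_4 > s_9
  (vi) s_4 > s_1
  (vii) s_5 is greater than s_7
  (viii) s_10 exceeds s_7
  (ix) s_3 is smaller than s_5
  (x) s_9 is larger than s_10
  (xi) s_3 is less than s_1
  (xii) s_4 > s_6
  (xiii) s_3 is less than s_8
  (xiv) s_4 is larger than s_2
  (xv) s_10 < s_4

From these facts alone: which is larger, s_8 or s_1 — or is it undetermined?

Following every chain through s_8: below s_8 we get s_3.
s_1 is not reached, and no chain runs the other way from s_1 to s_8.
So the given relations leave the order of s_8 and s_1 undetermined.

undetermined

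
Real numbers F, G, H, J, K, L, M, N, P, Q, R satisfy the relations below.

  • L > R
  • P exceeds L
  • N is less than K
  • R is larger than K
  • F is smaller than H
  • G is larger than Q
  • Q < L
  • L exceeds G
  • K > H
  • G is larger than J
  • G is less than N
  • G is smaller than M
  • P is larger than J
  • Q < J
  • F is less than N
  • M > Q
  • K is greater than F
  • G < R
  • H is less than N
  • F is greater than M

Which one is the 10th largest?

J

Chaining the given pairs: Q < J < G < M < F < H < N < K < R < L < P.
The 10th largest is J.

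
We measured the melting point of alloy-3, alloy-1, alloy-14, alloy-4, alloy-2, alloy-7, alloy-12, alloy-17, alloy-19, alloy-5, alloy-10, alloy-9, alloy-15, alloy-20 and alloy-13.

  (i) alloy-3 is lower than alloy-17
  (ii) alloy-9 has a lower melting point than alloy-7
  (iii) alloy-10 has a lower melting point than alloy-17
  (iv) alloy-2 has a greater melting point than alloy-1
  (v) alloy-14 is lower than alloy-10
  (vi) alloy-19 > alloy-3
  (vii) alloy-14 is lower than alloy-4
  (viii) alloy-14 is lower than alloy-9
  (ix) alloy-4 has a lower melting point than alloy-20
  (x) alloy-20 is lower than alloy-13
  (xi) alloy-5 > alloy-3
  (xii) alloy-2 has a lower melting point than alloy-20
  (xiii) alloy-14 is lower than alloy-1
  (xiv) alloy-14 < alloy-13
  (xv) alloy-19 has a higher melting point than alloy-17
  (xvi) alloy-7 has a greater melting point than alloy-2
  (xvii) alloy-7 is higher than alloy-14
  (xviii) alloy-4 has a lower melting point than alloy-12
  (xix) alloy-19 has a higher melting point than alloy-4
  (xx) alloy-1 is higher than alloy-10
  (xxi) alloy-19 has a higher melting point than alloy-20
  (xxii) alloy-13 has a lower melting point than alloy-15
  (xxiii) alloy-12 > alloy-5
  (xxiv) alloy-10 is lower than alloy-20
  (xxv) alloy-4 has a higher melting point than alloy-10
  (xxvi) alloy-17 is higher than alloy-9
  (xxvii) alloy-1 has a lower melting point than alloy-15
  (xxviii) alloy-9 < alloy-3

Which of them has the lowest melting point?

alloy-14

Chaining upward from alloy-14: directly above it, alloy-10, alloy-4, alloy-1, alloy-9, alloy-13, alloy-7; then alloy-2, alloy-20, alloy-3, alloy-17, alloy-12, alloy-15, alloy-19; then alloy-5.
That covers every other element, and nothing is given below alloy-14, so alloy-14 is the lowest melting point.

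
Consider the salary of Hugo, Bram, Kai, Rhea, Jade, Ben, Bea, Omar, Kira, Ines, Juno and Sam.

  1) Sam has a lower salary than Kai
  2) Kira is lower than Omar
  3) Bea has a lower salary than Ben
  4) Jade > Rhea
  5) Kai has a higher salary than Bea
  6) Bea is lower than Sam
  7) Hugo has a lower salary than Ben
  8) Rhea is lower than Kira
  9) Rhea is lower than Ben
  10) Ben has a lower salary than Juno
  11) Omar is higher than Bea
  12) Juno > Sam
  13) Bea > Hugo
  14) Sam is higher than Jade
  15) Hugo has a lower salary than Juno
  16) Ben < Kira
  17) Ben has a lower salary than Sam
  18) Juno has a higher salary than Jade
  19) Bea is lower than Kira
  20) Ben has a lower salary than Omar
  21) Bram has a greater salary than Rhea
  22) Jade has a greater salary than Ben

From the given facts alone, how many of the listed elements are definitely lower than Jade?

The elements the relations force below Jade are Hugo, Rhea, Bea, Ben — no chain reaches any other.
That is 4.

4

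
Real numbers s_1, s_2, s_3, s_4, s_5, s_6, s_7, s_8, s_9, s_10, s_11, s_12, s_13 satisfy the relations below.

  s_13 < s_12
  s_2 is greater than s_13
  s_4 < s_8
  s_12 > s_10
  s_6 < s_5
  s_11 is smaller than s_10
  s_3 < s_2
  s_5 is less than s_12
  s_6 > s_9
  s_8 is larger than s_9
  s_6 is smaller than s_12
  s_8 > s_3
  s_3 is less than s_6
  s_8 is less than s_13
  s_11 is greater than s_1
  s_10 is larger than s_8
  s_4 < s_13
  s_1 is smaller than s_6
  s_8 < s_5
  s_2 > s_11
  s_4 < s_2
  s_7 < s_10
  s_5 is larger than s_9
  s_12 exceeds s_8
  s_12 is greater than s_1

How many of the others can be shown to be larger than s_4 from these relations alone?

6

The elements the relations force above s_4 are s_8, s_10, s_13, s_5, s_2, s_12 — no chain reaches any other.
That is 6.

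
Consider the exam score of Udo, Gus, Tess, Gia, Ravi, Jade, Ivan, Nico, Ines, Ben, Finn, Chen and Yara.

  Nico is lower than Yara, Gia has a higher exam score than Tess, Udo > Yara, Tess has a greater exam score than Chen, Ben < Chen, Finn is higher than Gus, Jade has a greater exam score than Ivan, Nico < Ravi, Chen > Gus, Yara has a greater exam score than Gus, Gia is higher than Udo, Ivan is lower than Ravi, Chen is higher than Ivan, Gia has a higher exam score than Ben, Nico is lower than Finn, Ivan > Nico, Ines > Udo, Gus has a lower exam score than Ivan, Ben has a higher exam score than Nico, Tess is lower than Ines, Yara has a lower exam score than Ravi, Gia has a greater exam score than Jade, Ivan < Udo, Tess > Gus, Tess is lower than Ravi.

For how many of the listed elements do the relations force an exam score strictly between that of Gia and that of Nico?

7

The relations place Nico below Gia. An element lies strictly between them when it is forced above Nico and also forced below Gia.
Above Nico: {Ben, Ivan, Yara, Jade, Finn, Chen, Tess, Ravi, Udo, Ines}. Below Gia: {Gus, Ben, Ivan, Yara, Jade, Chen, Tess, Udo}.
Intersection: {Ben, Ivan, Yara, Jade, Chen, Tess, Udo} — 7.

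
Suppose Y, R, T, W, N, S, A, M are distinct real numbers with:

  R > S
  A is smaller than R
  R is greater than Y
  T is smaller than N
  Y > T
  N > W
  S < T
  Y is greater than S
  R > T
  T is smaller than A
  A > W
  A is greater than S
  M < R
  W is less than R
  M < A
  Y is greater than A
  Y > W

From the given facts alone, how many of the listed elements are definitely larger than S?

5

Directly above S: T, A, Y, R.
One step further: N (5 so far).
No other element is forced above S by the given relations, so the count is 5.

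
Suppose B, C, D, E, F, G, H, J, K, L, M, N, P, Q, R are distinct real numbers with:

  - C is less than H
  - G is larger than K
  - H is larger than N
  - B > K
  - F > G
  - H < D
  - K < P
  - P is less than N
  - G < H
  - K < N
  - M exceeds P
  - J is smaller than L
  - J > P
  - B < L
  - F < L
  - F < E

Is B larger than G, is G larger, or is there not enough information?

undetermined

Following every chain through G: above G we get F, L, H, E, D; below G we get K.
B is not reached, and no chain runs the other way from B to G.
So the given relations leave the order of G and B undetermined.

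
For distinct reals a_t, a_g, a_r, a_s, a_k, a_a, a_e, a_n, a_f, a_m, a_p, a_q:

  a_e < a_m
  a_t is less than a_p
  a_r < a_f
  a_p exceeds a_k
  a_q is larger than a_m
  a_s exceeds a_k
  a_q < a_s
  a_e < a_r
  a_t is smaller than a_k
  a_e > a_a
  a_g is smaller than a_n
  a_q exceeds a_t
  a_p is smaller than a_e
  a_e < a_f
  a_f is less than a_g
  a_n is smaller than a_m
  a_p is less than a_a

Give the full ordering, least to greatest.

a_t < a_k < a_p < a_a < a_e < a_r < a_f < a_g < a_n < a_m < a_q < a_s

Each adjacent pair is fixed by a given relation: a_t < a_k; a_k < a_p; a_p < a_a; a_a < a_e; a_e < a_r; a_r < a_f; a_f < a_g; a_g < a_n; a_n < a_m; a_m < a_q; a_q < a_s. Chaining them end to end gives the full order.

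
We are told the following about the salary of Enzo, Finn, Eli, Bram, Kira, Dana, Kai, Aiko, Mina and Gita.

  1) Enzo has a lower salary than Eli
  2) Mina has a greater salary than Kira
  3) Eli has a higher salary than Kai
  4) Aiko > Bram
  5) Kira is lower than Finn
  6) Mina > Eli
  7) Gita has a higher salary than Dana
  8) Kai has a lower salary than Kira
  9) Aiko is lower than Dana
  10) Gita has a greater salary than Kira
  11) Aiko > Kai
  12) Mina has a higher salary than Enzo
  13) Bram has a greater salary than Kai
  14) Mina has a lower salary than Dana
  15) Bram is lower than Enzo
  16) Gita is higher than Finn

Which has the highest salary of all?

Kai is not greatest since Kai < Bram; Bram is not greatest since Bram < Aiko; Kira is not greatest since Kira < Mina; Enzo is not greatest since Enzo < Eli; Eli is not greatest since Eli < Mina; Finn is not greatest since Finn < Gita; Aiko is not greatest since Aiko < Dana; Mina is not greatest since Mina < Dana; Dana is not greatest since Dana < Gita.
Only Gita has nothing above it, so Gita is the highest salary.

Gita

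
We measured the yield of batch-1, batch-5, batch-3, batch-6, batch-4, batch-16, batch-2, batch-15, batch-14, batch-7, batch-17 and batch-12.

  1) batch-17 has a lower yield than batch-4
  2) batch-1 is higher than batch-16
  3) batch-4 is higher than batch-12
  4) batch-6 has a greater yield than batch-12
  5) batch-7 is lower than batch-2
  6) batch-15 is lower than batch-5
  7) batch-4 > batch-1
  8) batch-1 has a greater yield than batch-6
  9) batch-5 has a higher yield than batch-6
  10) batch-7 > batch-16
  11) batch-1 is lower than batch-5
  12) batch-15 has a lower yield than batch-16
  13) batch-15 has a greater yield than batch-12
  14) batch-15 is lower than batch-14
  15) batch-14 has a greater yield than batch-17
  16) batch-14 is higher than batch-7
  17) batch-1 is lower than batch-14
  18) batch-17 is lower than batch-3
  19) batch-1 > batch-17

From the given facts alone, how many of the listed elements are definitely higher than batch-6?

4

From batch-6 the given relations immediately reach batch-1, batch-5.
From those, batch-4, batch-14 — 4 in total.
Nothing else is reachable above batch-6; 4 in all.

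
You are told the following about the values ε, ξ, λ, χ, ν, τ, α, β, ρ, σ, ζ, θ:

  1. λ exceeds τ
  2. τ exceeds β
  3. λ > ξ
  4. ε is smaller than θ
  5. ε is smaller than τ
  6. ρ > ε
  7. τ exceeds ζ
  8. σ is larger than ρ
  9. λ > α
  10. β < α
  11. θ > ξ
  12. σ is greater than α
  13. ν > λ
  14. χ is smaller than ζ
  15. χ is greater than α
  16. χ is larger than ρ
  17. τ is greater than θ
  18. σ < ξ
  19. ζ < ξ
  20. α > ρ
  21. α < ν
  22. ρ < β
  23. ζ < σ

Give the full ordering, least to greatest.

ε < ρ < β < α < χ < ζ < σ < ξ < θ < τ < λ < ν

Each adjacent pair is fixed by a given relation: ε < ρ; ρ < β; β < α; α < χ; χ < ζ; ζ < σ; σ < ξ; ξ < θ; θ < τ; τ < λ; λ < ν. Chaining them end to end gives the full order.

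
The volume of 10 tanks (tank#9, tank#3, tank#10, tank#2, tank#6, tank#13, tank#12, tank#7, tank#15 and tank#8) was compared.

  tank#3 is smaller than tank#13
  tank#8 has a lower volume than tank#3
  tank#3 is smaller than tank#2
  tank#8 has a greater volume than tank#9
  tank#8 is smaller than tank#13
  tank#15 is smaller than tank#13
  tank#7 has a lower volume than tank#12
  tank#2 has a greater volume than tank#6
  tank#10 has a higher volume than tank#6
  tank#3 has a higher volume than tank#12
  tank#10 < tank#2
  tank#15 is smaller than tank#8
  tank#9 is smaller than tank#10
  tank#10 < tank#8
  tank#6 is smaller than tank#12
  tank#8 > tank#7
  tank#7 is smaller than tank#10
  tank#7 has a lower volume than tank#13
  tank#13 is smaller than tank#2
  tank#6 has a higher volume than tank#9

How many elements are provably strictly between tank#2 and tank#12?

2

The relations place tank#12 below tank#2. An element lies strictly between them when it is forced above tank#12 and also forced below tank#2.
Above tank#12: {tank#3, tank#13}. Below tank#2: {tank#7, tank#15, tank#9, tank#6, tank#10, tank#8, tank#3, tank#13}.
Intersection: {tank#3, tank#13} — 2.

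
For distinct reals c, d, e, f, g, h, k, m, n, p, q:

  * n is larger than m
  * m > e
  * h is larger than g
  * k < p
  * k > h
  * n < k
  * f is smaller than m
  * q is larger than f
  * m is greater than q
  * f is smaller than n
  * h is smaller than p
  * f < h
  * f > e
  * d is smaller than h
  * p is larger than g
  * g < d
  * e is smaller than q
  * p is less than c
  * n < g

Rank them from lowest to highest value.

The consecutive links are each given: e < f; f < q; q < m; m < n; n < g; g < d; d < h; h < k; k < p; p < c.

e < f < q < m < n < g < d < h < k < p < c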